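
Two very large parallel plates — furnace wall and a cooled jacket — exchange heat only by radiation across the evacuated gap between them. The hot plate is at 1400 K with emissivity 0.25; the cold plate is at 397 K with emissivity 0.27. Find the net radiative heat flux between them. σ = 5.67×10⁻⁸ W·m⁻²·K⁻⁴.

q ≈ 32300 W/m²

For two infinite grey parallel plates, q = σ(T₁⁴ − T₂⁴)/(1/ε₁ + 1/ε₂ − 1).
T₁⁴ − T₂⁴ = 3.842×10¹² − 2.484×10¹⁰ = 3.817×10¹² K⁴.
1/ε₁ + 1/ε₂ − 1 = 4.000 + 3.704 − 1 = 6.704.
q = 5.67×10⁻⁸ × 3.817×10¹² / 6.704.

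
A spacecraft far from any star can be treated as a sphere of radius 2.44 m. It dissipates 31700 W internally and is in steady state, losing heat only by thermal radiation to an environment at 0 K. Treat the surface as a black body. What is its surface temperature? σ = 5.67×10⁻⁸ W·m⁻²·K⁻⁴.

Steady state: internal power = radiated power, P = εσA T⁴.
Radiating area A = 4πr² = 74.82 m².
T⁴ = P/(εσA) = 31700/(1.0·5.67×10⁻⁸·74.82) = 7.473×10⁹ K⁴.
T = (7.473×10⁹)^(1/4).

T ≈ 294 K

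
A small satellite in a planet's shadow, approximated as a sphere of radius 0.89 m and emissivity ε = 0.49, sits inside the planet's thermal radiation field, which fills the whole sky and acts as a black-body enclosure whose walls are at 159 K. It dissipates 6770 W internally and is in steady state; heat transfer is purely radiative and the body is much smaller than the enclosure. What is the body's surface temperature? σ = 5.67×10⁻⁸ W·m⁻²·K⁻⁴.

T ≈ 398 K

For a small grey body in a large enclosure, net radiated power = εσA(T⁴ − T_w⁴).
Steady state: P = εσA(T⁴ − T_w⁴) with A = 4πr² = 9.954 m².
T⁴ = P/(εσA) + T_w⁴ = 6770/(0.49·5.67×10⁻⁸·9.954) + (159)⁴
    = 2.448×10¹⁰ + 6.391×10⁸ = 2.512×10¹⁰ K⁴.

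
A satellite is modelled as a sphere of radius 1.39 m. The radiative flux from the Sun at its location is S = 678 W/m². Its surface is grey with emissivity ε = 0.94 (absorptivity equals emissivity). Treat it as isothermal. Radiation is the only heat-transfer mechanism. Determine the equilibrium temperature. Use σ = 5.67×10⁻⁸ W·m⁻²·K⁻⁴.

T ≈ 234 K

At equilibrium, absorbed power = emitted power.
Absorbing cross-section = πr² = 6.070 m²; emitting surface = 4πr² = 24.28 m² (ratio 4).
εS·A_cross = εσ·A_surf·T⁴  ⇒  T⁴ = S/(4σ)   (ε cancels).
T⁴ = 678/(4·5.67×10⁻⁸) = 2.989×10⁹ K⁴.
T = (2.989×10⁹)^(1/4).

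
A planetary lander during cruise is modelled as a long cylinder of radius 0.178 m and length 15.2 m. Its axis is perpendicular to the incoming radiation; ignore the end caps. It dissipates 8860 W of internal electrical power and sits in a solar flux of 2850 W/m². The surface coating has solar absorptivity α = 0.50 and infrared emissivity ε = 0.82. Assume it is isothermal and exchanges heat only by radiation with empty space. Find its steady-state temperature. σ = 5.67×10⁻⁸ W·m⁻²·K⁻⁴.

At steady state, absorbed solar power + internal power = radiated power.
Absorbed: α·S·A_cross = 0.50·2850·5.411 = 7711 W (cross-section 2rL).
Total input = 7711 + 8860 = 16570 W.
Radiated: εσ·A_surf·T⁴ with A_surf = 2πrL = 17.00 m².
T⁴ = 16570/(0.82·5.67×10⁻⁸·17.00) = 2.097×10¹⁰ K⁴.

T ≈ 381 K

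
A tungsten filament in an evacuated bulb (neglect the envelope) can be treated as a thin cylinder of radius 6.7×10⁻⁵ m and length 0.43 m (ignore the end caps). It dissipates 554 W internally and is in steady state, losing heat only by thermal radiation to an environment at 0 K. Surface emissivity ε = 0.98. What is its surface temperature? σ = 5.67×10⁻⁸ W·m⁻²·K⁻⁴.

Steady state: internal power = radiated power, P = εσA T⁴.
Radiating area A = 2πrL = 1.810×10⁻⁴ m².
T⁴ = P/(εσA) = 554/(0.98·5.67×10⁻⁸·1.810×10⁻⁴) = 5.508×10¹³ K⁴.
T = (5.508×10¹³)^(1/4).

T ≈ 2720 K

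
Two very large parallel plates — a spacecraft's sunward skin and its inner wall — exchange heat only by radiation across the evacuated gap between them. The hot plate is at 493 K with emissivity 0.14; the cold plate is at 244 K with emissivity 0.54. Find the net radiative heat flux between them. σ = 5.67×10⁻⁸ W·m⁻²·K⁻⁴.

For two infinite grey parallel plates, q = σ(T₁⁴ − T₂⁴)/(1/ε₁ + 1/ε₂ − 1).
T₁⁴ − T₂⁴ = 5.907×10¹⁰ − 3.545×10⁹ = 5.553×10¹⁰ K⁴.
1/ε₁ + 1/ε₂ − 1 = 7.143 + 1.852 − 1 = 7.995.
q = 5.67×10⁻⁸ × 5.553×10¹⁰ / 7.995.

q ≈ 394 W/m²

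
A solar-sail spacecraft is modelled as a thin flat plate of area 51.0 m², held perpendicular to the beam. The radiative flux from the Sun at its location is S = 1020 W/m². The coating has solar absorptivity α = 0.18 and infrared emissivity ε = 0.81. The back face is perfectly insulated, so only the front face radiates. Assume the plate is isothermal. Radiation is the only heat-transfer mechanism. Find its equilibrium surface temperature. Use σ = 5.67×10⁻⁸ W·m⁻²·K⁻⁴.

At equilibrium, absorbed power = emitted power.
Absorbing cross-section = A = 51.00 m²; emitting surface = A = 51.00 m² (ratio 1).
αS·A_cross = εσ·A_surf·T⁴  ⇒  T⁴ = αS/(ε·1σ).
T⁴ = 0.180·1020/(0.81·1·5.67×10⁻⁸) = 3.998×10⁹ K⁴.
T = (3.998×10⁹)^(1/4).

T ≈ 251 K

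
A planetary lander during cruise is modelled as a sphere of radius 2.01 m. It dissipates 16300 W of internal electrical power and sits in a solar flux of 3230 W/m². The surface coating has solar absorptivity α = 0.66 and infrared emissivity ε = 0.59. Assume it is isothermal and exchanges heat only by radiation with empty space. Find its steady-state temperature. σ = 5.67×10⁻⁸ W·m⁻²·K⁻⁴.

At steady state, absorbed solar power + internal power = radiated power.
Absorbed: α·S·A_cross = 0.66·3230·12.69 = 27060 W (cross-section πr²).
Total input = 27060 + 16300 = 43360 W.
Radiated: εσ·A_surf·T⁴ with A_surf = 4πr² = 50.77 m².
T⁴ = 43360/(0.59·5.67×10⁻⁸·50.77) = 2.553×10¹⁰ K⁴.

T ≈ 400 K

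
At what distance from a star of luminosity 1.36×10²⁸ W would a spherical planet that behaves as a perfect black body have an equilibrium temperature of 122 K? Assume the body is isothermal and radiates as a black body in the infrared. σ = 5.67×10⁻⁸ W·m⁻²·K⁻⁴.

d ≈ 4.64×10¹² m

For an isothermal black-emitting sphere, (1−a)S·πr² = σ·4πr²·T⁴ ⇒ S = 4σT⁴/(1−a).
S = 4·5.67×10⁻⁸·(122)⁴/1.00 = 50.24 W/m².
Flux falls as S = L/(4πd²), so d = √(L/(4πS)) = √(1.36×10²⁸/(4π·50.24)).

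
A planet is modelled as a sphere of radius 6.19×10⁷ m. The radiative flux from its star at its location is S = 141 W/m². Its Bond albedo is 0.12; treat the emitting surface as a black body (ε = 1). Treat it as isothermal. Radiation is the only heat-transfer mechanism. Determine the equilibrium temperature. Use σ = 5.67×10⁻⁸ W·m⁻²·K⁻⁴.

At equilibrium, absorbed power = emitted power.
Absorbing cross-section = πr² = 1.204×10¹⁶ m²; emitting surface = 4πr² = 4.815×10¹⁶ m² (ratio 4).
(1−a)S·A_cross = εσ·A_surf·T⁴  ⇒  T⁴ = (1−a)S/(4σ).
T⁴ = 0.880·141/(4·5.67×10⁻⁸) = 5.471×10⁸ K⁴.
T = (5.471×10⁸)^(1/4).

T ≈ 153 K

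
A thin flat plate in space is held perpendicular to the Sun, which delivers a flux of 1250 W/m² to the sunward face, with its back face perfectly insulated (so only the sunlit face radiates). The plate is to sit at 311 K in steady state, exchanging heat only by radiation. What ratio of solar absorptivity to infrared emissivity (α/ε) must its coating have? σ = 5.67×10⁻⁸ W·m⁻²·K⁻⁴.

Balance: αS·A = εσ·1A·T⁴ ⇒ α/ε = σT⁴/S.
α/ε = 5.67×10⁻⁸·(311)⁴/1250 = 5.67×10⁻⁸·9.355×10⁹/1250.

α/ε ≈ 0.424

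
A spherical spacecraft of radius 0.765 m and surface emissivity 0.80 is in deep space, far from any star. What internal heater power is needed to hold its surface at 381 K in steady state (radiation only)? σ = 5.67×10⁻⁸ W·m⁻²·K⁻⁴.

P ≈ 7030 W

P = εσ·4πr²·T⁴.
4πr² = 7.354 m²; T⁴ = 2.107×10¹⁰ K⁴.
P = 0.80·5.67×10⁻⁸·7.354·2.107×10¹⁰.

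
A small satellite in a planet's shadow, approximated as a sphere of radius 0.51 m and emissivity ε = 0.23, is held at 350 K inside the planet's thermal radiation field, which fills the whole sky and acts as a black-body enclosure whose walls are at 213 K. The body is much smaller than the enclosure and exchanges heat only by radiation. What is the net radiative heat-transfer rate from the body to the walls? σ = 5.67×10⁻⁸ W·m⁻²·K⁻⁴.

For a small grey body in a large enclosure: P_net = εσA(T_body⁴ − T_wall⁴).
A = 4πr² = 3.269 m²; T_body⁴ − T_wall⁴ = 1.501×10¹⁰ − 2.058×10⁹ = 1.295×10¹⁰ K⁴.
|P_net| = 0.23·5.67×10⁻⁸·3.269·1.295×10¹⁰.

P_net ≈ 552 W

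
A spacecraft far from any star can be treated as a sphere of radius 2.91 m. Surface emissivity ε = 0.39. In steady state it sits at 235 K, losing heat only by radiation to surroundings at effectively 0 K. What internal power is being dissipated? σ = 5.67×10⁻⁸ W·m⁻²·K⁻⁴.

Steady state: P = εσA T⁴.
A = 4πr² = 106.4 m²; T⁴ = (235)⁴ = 3.050×10⁹ K⁴.
P = 0.39 × 5.67×10⁻⁸ × 106.4 × 3.050×10⁹.

P ≈ 7180 W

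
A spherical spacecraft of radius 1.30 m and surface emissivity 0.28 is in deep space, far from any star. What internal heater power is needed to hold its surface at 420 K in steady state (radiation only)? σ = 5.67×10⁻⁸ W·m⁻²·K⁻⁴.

P ≈ 10500 W

P = εσ·4πr²·T⁴.
4πr² = 21.24 m²; T⁴ = 3.112×10¹⁰ K⁴.
P = 0.28·5.67×10⁻⁸·21.24·3.112×10¹⁰.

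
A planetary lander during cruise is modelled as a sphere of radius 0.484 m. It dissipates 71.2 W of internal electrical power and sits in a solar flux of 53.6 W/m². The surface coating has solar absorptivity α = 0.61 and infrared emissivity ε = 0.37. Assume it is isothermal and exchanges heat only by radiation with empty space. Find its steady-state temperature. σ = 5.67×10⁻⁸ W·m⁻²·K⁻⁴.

T ≈ 198 K

At steady state, absorbed solar power + internal power = radiated power.
Absorbed: α·S·A_cross = 0.61·53.6·0.7359 = 24.06 W (cross-section πr²).
Total input = 24.06 + 71.2 = 95.26 W.
Radiated: εσ·A_surf·T⁴ with A_surf = 4πr² = 2.944 m².
T⁴ = 95.26/(0.37·5.67×10⁻⁸·2.944) = 1.543×10⁹ K⁴.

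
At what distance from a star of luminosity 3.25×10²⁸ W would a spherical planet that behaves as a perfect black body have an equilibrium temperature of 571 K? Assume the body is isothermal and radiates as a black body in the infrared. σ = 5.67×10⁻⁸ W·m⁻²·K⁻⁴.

For an isothermal black-emitting sphere, (1−a)S·πr² = σ·4πr²·T⁴ ⇒ S = 4σT⁴/(1−a).
S = 4·5.67×10⁻⁸·(571)⁴/1.00 = 24110 W/m².
Flux falls as S = L/(4πd²), so d = √(L/(4πS)) = √(3.25×10²⁸/(4π·24110)).

d ≈ 3.28×10¹¹ m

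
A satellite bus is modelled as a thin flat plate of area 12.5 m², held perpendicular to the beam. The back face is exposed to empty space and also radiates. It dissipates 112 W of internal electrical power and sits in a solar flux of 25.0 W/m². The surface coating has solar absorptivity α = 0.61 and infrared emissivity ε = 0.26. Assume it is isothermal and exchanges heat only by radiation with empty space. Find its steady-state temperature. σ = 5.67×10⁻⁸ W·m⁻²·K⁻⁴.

At steady state, absorbed solar power + internal power = radiated power.
Absorbed: α·S·A_cross = 0.61·25.0·12.50 = 190.6 W (cross-section A).
Total input = 190.6 + 112 = 302.6 W.
Radiated: εσ·A_surf·T⁴ with A_surf = 2A = 25.00 m².
T⁴ = 302.6/(0.26·5.67×10⁻⁸·25.00) = 8.211×10⁸ K⁴.

T ≈ 169 K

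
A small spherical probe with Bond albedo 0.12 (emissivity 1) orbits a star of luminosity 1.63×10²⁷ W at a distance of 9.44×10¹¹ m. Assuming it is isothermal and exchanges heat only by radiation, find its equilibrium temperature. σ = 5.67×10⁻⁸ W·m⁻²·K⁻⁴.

T ≈ 154 K

First find the stellar flux at distance d: S = L/(4πd²) = 1.63×10²⁷/(4π·(9.44×10¹¹)²) = 145.6 W/m².
For an isothermal sphere, absorbed (1−a)S·πr² = emitted σ·4πr²·T⁴, so T⁴ = (1−a)S/(4σ).
T⁴ = 0.880·145.6/(4·5.67×10⁻⁸) = 5.648×10⁸ K⁴.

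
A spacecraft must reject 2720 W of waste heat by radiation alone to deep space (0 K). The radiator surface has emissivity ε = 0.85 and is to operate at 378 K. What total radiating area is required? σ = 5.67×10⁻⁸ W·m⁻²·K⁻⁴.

P = εσA T⁴ ⇒ A = P/(εσT⁴).
T⁴ = 2.042×10¹⁰ K⁴.
A = 2720/(0.85 × 5.67×10⁻⁸ × 2.042×10¹⁰).

A ≈ 2.76 m²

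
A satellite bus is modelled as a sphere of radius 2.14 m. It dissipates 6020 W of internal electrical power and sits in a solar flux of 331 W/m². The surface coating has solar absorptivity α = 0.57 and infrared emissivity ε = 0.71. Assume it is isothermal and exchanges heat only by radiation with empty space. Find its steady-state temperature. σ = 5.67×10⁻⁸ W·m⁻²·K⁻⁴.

T ≈ 248 K

At steady state, absorbed solar power + internal power = radiated power.
Absorbed: α·S·A_cross = 0.57·331·14.39 = 2714 W (cross-section πr²).
Total input = 2714 + 6020 = 8734 W.
Radiated: εσ·A_surf·T⁴ with A_surf = 4πr² = 57.55 m².
T⁴ = 8734/(0.71·5.67×10⁻⁸·57.55) = 3.770×10⁹ K⁴.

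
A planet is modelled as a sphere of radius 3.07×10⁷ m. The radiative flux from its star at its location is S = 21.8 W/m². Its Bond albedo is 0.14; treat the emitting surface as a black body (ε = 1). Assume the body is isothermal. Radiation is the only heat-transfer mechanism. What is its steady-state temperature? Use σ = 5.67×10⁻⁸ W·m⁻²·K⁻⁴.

T ≈ 95.4 K

At equilibrium, absorbed power = emitted power.
Absorbing cross-section = πr² = 2.961×10¹⁵ m²; emitting surface = 4πr² = 1.184×10¹⁶ m² (ratio 4).
(1−a)S·A_cross = εσ·A_surf·T⁴  ⇒  T⁴ = (1−a)S/(4σ).
T⁴ = 0.860·21.8/(4·5.67×10⁻⁸) = 8.266×10⁷ K⁴.
T = (8.266×10⁷)^(1/4).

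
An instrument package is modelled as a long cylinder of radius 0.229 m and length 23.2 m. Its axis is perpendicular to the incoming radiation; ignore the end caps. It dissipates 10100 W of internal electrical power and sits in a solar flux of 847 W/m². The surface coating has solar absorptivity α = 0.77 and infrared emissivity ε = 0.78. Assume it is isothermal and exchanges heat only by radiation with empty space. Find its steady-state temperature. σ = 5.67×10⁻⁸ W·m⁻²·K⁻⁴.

At steady state, absorbed solar power + internal power = radiated power.
Absorbed: α·S·A_cross = 0.77·847·10.63 = 6930 W (cross-section 2rL).
Total input = 6930 + 10100 = 17030 W.
Radiated: εσ·A_surf·T⁴ with A_surf = 2πrL = 33.38 m².
T⁴ = 17030/(0.78·5.67×10⁻⁸·33.38) = 1.154×10¹⁰ K⁴.

T ≈ 328 K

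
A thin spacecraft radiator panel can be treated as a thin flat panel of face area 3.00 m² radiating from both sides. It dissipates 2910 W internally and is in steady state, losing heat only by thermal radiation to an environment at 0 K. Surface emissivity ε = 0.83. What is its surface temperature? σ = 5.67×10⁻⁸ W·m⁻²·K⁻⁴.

Steady state: internal power = radiated power, P = εσA T⁴.
Radiating area A = 2·3.00 = 6.000 m².
T⁴ = P/(εσA) = 2910/(0.83·5.67×10⁻⁸·6.000) = 1.031×10¹⁰ K⁴.
T = (1.031×10¹⁰)^(1/4).

T ≈ 319 K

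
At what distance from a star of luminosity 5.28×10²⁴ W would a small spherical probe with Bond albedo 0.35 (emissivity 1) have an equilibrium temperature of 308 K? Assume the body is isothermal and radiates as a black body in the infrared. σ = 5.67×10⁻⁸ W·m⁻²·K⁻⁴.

d ≈ 1.16×10¹⁰ m

For an isothermal black-emitting sphere, (1−a)S·πr² = σ·4πr²·T⁴ ⇒ S = 4σT⁴/(1−a).
S = 4·5.67×10⁻⁸·(308)⁴/0.650 = 3140 W/m².
Flux falls as S = L/(4πd²), so d = √(L/(4πS)) = √(5.28×10²⁴/(4π·3140)).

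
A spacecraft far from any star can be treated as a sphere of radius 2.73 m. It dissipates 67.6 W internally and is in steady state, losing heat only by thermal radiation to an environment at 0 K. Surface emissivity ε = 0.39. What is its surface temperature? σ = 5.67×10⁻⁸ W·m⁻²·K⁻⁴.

T ≈ 75.6 K

Steady state: internal power = radiated power, P = εσA T⁴.
Radiating area A = 4πr² = 93.66 m².
T⁴ = P/(εσA) = 67.6/(0.39·5.67×10⁻⁸·93.66) = 3.264×10⁷ K⁴.
T = (3.264×10⁷)^(1/4).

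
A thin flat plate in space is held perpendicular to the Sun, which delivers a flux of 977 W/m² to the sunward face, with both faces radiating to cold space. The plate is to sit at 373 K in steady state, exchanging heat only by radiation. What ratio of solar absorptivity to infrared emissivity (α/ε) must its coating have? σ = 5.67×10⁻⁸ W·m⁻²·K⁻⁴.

α/ε ≈ 2.25

Balance: αS·A = εσ·2A·T⁴ ⇒ α/ε = 2σT⁴/S.
α/ε = 2·5.67×10⁻⁸·(373)⁴/977 = 2·5.67×10⁻⁸·1.936×10¹⁰/977.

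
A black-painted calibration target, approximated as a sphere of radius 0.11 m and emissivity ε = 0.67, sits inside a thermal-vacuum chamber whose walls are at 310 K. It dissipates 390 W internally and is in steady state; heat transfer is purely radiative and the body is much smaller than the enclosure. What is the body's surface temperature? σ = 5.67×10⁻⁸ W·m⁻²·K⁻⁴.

For a small grey body in a large enclosure, net radiated power = εσA(T⁴ − T_w⁴).
Steady state: P = εσA(T⁴ − T_w⁴) with A = 4πr² = 0.1521 m².
T⁴ = P/(εσA) + T_w⁴ = 390/(0.67·5.67×10⁻⁸·0.1521) + (310)⁴
    = 6.752×10¹⁰ + 9.235×10⁹ = 7.675×10¹⁰ K⁴.

T ≈ 526 K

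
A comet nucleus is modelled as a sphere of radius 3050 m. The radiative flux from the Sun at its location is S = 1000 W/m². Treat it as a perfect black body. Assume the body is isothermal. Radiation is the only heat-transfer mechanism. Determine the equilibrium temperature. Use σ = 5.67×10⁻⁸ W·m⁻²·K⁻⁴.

T ≈ 258 K

At equilibrium, absorbed power = emitted power.
Absorbing cross-section = πr² = 2.922×10⁷ m²; emitting surface = 4πr² = 1.169×10⁸ m² (ratio 4).
S·A_cross = εσ·A_surf·T⁴  ⇒  T⁴ = S/(4σ).
T⁴ = 1.00·1000/(4·5.67×10⁻⁸) = 4.409×10⁹ K⁴.
T = (4.409×10⁹)^(1/4).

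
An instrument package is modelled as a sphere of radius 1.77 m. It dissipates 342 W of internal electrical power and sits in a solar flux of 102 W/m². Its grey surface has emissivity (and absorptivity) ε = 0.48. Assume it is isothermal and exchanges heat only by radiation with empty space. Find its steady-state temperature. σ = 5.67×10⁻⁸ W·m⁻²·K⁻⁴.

T ≈ 167 K

At steady state, absorbed solar power + internal power = radiated power.
Absorbed: α·S·A_cross = 0.48·102·9.842 = 481.9 W (cross-section πr²).
Total input = 481.9 + 342 = 823.9 W.
Radiated: εσ·A_surf·T⁴ with A_surf = 4πr² = 39.37 m².
T⁴ = 823.9/(0.48·5.67×10⁻⁸·39.37) = 7.689×10⁸ K⁴.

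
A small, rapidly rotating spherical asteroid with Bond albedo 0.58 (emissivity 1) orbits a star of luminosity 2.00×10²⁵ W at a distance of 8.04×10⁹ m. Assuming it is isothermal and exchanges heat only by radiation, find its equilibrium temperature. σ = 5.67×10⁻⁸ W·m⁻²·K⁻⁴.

First find the stellar flux at distance d: S = L/(4πd²) = 2.00×10²⁵/(4π·(8.04×10⁹)²) = 24620 W/m².
For an isothermal sphere, absorbed (1−a)S·πr² = emitted σ·4πr²·T⁴, so T⁴ = (1−a)S/(4σ).
T⁴ = 0.420·24620/(4·5.67×10⁻⁸) = 4.559×10¹⁰ K⁴.

T ≈ 462 K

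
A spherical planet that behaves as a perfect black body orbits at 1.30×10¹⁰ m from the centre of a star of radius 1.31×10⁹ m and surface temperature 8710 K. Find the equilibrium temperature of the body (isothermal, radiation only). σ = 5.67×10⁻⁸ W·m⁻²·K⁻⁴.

T ≈ 1960 K

The star's surface emits σT_*⁴; at distance d the flux is S = σT_*⁴(R_*/d)².
S = 5.67×10⁻⁸·(8710)⁴·(1.31×10⁹/1.30×10¹⁰)² = 3.314×10⁶ W/m².
For an isothermal sphere T⁴ = (1−a)S/(4σ) = 1.461×10¹³ K⁴.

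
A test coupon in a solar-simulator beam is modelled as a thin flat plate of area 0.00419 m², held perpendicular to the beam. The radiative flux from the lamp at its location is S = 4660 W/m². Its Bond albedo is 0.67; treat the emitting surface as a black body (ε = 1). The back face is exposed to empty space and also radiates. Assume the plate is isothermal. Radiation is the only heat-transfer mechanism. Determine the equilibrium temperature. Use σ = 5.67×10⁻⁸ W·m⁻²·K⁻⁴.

T ≈ 341 K

At equilibrium, absorbed power = emitted power.
Absorbing cross-section = A = 0.004190 m²; emitting surface = 2A = 0.008380 m² (ratio 2).
(1−a)S·A_cross = εσ·A_surf·T⁴  ⇒  T⁴ = (1−a)S/(2σ).
T⁴ = 0.330·4660/(2·5.67×10⁻⁸) = 1.356×10¹⁰ K⁴.
T = (1.356×10¹⁰)^(1/4).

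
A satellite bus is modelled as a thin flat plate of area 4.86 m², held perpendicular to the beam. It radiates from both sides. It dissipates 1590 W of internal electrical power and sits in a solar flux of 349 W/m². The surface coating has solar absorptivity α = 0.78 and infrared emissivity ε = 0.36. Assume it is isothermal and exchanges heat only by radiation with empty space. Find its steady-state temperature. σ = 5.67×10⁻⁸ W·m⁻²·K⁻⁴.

At steady state, absorbed solar power + internal power = radiated power.
Absorbed: α·S·A_cross = 0.78·349·4.860 = 1323 W (cross-section A).
Total input = 1323 + 1590 = 2913 W.
Radiated: εσ·A_surf·T⁴ with A_surf = 2A = 9.720 m².
T⁴ = 2913/(0.36·5.67×10⁻⁸·9.720) = 1.468×10¹⁰ K⁴.

T ≈ 348 K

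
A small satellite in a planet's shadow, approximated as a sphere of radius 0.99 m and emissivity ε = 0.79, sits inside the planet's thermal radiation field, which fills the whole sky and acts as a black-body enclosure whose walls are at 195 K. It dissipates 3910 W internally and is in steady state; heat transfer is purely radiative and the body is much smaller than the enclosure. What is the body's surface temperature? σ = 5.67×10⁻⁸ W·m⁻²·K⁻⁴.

For a small grey body in a large enclosure, net radiated power = εσA(T⁴ − T_w⁴).
Steady state: P = εσA(T⁴ − T_w⁴) with A = 4πr² = 12.32 m².
T⁴ = P/(εσA) + T_w⁴ = 3910/(0.79·5.67×10⁻⁸·12.32) + (195)⁴
    = 7.087×10⁹ + 1.446×10⁹ = 8.533×10⁹ K⁴.

T ≈ 304 K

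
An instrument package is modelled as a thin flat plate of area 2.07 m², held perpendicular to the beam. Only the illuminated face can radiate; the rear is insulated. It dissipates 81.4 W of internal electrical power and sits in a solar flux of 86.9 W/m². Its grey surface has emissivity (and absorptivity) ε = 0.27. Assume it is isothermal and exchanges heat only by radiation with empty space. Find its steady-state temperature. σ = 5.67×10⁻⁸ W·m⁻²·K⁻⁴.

At steady state, absorbed solar power + internal power = radiated power.
Absorbed: α·S·A_cross = 0.27·86.9·2.070 = 48.57 W (cross-section A).
Total input = 48.57 + 81.4 = 130.0 W.
Radiated: εσ·A_surf·T⁴ with A_surf = A = 2.070 m².
T⁴ = 130.0/(0.27·5.67×10⁻⁸·2.070) = 4.101×10⁹ K⁴.

T ≈ 253 K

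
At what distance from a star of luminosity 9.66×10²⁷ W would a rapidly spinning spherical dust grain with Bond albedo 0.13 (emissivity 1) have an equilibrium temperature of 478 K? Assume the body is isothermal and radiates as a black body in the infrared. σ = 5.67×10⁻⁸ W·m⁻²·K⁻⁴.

d ≈ 2.38×10¹¹ m

For an isothermal black-emitting sphere, (1−a)S·πr² = σ·4πr²·T⁴ ⇒ S = 4σT⁴/(1−a).
S = 4·5.67×10⁻⁸·(478)⁴/0.870 = 13610 W/m².
Flux falls as S = L/(4πd²), so d = √(L/(4πS)) = √(9.66×10²⁷/(4π·13610)).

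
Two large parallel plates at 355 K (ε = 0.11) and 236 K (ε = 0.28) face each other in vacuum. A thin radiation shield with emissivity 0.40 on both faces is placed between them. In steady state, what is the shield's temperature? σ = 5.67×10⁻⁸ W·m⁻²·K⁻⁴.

In steady state the net flux on the hot side equals that on the cold side.
σ(T₁⁴−T_s⁴)/D₁ = σ(T_s⁴−T₂⁴)/D₂, with D₁ = 1/ε₁+1/ε_s−1 = 10.59, D₂ = 1/ε_s+1/ε₂−1 = 5.071.
Solve for T_s⁴: T_s⁴ = (D₂·T₁⁴ + D₁·T₂⁴)/(D₁+D₂) = 7.240×10⁹ K⁴.

T_s ≈ 292 K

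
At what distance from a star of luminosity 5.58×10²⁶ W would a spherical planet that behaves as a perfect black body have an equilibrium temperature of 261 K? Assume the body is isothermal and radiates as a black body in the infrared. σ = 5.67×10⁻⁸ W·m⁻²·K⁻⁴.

d ≈ 2.05×10¹¹ m

For an isothermal black-emitting sphere, (1−a)S·πr² = σ·4πr²·T⁴ ⇒ S = 4σT⁴/(1−a).
S = 4·5.67×10⁻⁸·(261)⁴/1.00 = 1052 W/m².
Flux falls as S = L/(4πd²), so d = √(L/(4πS)) = √(5.58×10²⁶/(4π·1052)).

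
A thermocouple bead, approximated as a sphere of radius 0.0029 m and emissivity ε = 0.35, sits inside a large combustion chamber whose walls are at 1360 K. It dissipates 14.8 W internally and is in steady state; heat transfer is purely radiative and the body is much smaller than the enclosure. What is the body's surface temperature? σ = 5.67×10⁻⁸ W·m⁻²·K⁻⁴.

T ≈ 1800 K

For a small grey body in a large enclosure, net radiated power = εσA(T⁴ − T_w⁴).
Steady state: P = εσA(T⁴ − T_w⁴) with A = 4πr² = 1.057×10⁻⁴ m².
T⁴ = P/(εσA) + T_w⁴ = 14.8/(0.35·5.67×10⁻⁸·1.057×10⁻⁴) + (1360)⁴
    = 7.057×10¹² + 3.421×10¹² = 1.048×10¹³ K⁴.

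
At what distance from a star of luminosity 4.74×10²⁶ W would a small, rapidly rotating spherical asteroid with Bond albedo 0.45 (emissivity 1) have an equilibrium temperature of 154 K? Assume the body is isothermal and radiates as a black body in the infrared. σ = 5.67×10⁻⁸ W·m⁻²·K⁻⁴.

d ≈ 4.03×10¹¹ m

For an isothermal black-emitting sphere, (1−a)S·πr² = σ·4πr²·T⁴ ⇒ S = 4σT⁴/(1−a).
S = 4·5.67×10⁻⁸·(154)⁴/0.550 = 231.9 W/m².
Flux falls as S = L/(4πd²), so d = √(L/(4πS)) = √(4.74×10²⁶/(4π·231.9)).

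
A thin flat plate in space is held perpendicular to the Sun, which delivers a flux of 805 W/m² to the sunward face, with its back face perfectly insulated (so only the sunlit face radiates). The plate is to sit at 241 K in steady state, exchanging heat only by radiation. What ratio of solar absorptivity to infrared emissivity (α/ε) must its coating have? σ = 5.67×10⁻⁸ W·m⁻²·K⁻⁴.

Balance: αS·A = εσ·1A·T⁴ ⇒ α/ε = σT⁴/S.
α/ε = 5.67×10⁻⁸·(241)⁴/805 = 5.67×10⁻⁸·3.373×10⁹/805.

α/ε ≈ 0.238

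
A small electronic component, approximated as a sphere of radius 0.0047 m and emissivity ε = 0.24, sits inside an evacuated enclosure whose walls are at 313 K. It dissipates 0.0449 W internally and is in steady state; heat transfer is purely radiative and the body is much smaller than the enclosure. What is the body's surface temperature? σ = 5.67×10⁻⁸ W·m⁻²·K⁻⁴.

T ≈ 383 K

For a small grey body in a large enclosure, net radiated power = εσA(T⁴ − T_w⁴).
Steady state: P = εσA(T⁴ − T_w⁴) with A = 4πr² = 2.776×10⁻⁴ m².
T⁴ = P/(εσA) + T_w⁴ = 0.0449/(0.24·5.67×10⁻⁸·2.776×10⁻⁴) + (313)⁴
    = 1.189×10¹⁰ + 9.598×10⁹ = 2.148×10¹⁰ K⁴.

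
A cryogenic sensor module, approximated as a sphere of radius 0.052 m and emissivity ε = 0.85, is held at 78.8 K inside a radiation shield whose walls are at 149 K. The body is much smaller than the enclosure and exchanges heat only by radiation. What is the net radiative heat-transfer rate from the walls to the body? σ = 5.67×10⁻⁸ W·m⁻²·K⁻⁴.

For a small grey body in a large enclosure: P_net = εσA(T_body⁴ − T_wall⁴).
A = 4πr² = 0.03398 m²; T_body⁴ − T_wall⁴ = 3.856×10⁷ − 4.929×10⁸ = -4.543×10⁸ K⁴.
|P_net| = 0.85·5.67×10⁻⁸·0.03398·4.543×10⁸.

P_net ≈ 0.744 W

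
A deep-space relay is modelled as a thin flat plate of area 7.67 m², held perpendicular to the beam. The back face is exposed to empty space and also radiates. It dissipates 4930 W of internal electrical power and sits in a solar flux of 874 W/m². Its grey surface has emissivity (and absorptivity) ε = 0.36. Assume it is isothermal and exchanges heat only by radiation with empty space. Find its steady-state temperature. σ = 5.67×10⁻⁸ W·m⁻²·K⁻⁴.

T ≈ 391 K

At steady state, absorbed solar power + internal power = radiated power.
Absorbed: α·S·A_cross = 0.36·874·7.670 = 2413 W (cross-section A).
Total input = 2413 + 4930 = 7343 W.
Radiated: εσ·A_surf·T⁴ with A_surf = 2A = 15.34 m².
T⁴ = 7343/(0.36·5.67×10⁻⁸·15.34) = 2.345×10¹⁰ K⁴.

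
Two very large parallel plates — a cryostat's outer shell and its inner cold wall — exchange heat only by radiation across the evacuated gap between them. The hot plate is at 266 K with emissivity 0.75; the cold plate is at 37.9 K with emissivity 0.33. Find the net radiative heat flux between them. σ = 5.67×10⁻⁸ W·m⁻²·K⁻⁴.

For two infinite grey parallel plates, q = σ(T₁⁴ − T₂⁴)/(1/ε₁ + 1/ε₂ − 1).
T₁⁴ − T₂⁴ = 5.006×10⁹ − 2.063×10⁶ = 5.004×10⁹ K⁴.
1/ε₁ + 1/ε₂ − 1 = 1.333 + 3.030 − 1 = 3.364.
q = 5.67×10⁻⁸ × 5.004×10⁹ / 3.364.

q ≈ 84.4 W/m²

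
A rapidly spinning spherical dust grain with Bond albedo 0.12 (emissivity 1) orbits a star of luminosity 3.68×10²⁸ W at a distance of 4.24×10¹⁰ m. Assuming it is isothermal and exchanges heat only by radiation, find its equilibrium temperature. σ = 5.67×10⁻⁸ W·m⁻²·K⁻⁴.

T ≈ 1590 K

First find the stellar flux at distance d: S = L/(4πd²) = 3.68×10²⁸/(4π·(4.24×10¹⁰)²) = 1.629×10⁶ W/m².
For an isothermal sphere, absorbed (1−a)S·πr² = emitted σ·4πr²·T⁴, so T⁴ = (1−a)S/(4σ).
T⁴ = 0.880·1.629×10⁶/(4·5.67×10⁻⁸) = 6.320×10¹² K⁴.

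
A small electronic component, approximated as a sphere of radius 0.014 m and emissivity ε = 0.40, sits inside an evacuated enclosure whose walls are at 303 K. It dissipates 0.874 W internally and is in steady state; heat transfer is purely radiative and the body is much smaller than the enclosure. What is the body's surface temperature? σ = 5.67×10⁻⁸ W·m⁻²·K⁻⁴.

For a small grey body in a large enclosure, net radiated power = εσA(T⁴ − T_w⁴).
Steady state: P = εσA(T⁴ − T_w⁴) with A = 4πr² = 0.002463 m².
T⁴ = P/(εσA) + T_w⁴ = 0.874/(0.40·5.67×10⁻⁸·0.002463) + (303)⁴
    = 1.565×10¹⁰ + 8.429×10⁹ = 2.407×10¹⁰ K⁴.

T ≈ 394 K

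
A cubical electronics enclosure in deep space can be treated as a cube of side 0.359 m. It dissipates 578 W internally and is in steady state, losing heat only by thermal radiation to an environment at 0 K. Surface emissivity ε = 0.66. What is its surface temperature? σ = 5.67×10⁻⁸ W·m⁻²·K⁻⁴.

Steady state: internal power = radiated power, P = εσA T⁴.
Radiating area A = 6L² = 0.7733 m².
T⁴ = P/(εσA) = 578/(0.66·5.67×10⁻⁸·0.7733) = 1.997×10¹⁰ K⁴.
T = (1.997×10¹⁰)^(1/4).

T ≈ 376 K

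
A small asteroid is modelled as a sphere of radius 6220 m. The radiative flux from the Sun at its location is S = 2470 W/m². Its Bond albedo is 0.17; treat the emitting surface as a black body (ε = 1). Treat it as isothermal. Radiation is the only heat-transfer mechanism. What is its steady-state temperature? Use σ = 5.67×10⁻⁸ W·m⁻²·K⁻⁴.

At equilibrium, absorbed power = emitted power.
Absorbing cross-section = πr² = 1.215×10⁸ m²; emitting surface = 4πr² = 4.862×10⁸ m² (ratio 4).
(1−a)S·A_cross = εσ·A_surf·T⁴  ⇒  T⁴ = (1−a)S/(4σ).
T⁴ = 0.830·2470/(4·5.67×10⁻⁸) = 9.039×10⁹ K⁴.
T = (9.039×10⁹)^(1/4).

T ≈ 308 K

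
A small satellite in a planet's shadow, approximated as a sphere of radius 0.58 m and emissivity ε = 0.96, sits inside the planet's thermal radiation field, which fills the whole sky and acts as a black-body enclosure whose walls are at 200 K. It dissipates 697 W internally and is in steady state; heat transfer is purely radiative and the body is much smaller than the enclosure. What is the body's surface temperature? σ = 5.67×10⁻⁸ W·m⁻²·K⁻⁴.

T ≈ 261 K

For a small grey body in a large enclosure, net radiated power = εσA(T⁴ − T_w⁴).
Steady state: P = εσA(T⁴ − T_w⁴) with A = 4πr² = 4.227 m².
T⁴ = P/(εσA) + T_w⁴ = 697/(0.96·5.67×10⁻⁸·4.227) + (200)⁴
    = 3.029×10⁹ + 1.600×10⁹ = 4.629×10⁹ K⁴.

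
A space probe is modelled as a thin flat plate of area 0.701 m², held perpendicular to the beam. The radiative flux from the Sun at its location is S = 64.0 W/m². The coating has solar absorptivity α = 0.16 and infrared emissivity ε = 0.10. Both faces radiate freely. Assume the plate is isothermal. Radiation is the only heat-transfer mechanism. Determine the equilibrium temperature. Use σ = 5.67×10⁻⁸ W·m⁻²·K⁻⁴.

T ≈ 173 K

At equilibrium, absorbed power = emitted power.
Absorbing cross-section = A = 0.7010 m²; emitting surface = 2A = 1.402 m² (ratio 2).
αS·A_cross = εσ·A_surf·T⁴  ⇒  T⁴ = αS/(ε·2σ).
T⁴ = 0.160·64.0/(0.10·2·5.67×10⁻⁸) = 9.030×10⁸ K⁴.
T = (9.030×10⁸)^(1/4).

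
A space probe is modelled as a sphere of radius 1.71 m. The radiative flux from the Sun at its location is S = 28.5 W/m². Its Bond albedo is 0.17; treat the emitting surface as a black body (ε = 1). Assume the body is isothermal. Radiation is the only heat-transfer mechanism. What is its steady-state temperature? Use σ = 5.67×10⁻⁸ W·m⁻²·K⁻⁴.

T ≈ 101 K

At equilibrium, absorbed power = emitted power.
Absorbing cross-section = πr² = 9.186 m²; emitting surface = 4πr² = 36.75 m² (ratio 4).
(1−a)S·A_cross = εσ·A_surf·T⁴  ⇒  T⁴ = (1−a)S/(4σ).
T⁴ = 0.830·28.5/(4·5.67×10⁻⁸) = 1.043×10⁸ K⁴.
T = (1.043×10⁸)^(1/4).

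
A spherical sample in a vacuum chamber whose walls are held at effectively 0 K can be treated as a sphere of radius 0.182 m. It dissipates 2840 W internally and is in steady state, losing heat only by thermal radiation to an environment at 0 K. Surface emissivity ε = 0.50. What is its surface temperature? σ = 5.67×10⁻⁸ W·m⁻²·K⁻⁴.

T ≈ 700 K

Steady state: internal power = radiated power, P = εσA T⁴.
Radiating area A = 4πr² = 0.4162 m².
T⁴ = P/(εσA) = 2840/(0.50·5.67×10⁻⁸·0.4162) = 2.407×10¹¹ K⁴.
T = (2.407×10¹¹)^(1/4).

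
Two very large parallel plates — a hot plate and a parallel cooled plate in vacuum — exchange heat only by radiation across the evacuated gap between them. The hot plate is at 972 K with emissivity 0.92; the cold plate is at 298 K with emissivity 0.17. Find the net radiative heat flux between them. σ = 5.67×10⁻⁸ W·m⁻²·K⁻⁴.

q ≈ 8400 W/m²

For two infinite grey parallel plates, q = σ(T₁⁴ − T₂⁴)/(1/ε₁ + 1/ε₂ − 1).
T₁⁴ − T₂⁴ = 8.926×10¹¹ − 7.886×10⁹ = 8.847×10¹¹ K⁴.
1/ε₁ + 1/ε₂ − 1 = 1.087 + 5.882 − 1 = 5.969.
q = 5.67×10⁻⁸ × 8.847×10¹¹ / 5.969.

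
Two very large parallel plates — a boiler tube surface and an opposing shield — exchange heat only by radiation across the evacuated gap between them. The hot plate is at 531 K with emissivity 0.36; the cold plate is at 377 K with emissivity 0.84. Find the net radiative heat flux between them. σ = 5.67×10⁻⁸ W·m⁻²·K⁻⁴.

q ≈ 1130 W/m²

For two infinite grey parallel plates, q = σ(T₁⁴ − T₂⁴)/(1/ε₁ + 1/ε₂ − 1).
T₁⁴ − T₂⁴ = 7.950×10¹⁰ − 2.020×10¹⁰ = 5.930×10¹⁰ K⁴.
1/ε₁ + 1/ε₂ − 1 = 2.778 + 1.190 − 1 = 2.968.
q = 5.67×10⁻⁸ × 5.930×10¹⁰ / 2.968.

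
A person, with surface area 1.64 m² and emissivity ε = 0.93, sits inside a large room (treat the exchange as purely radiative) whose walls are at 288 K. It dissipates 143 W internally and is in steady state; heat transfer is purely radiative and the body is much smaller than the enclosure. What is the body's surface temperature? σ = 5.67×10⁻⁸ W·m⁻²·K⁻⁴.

For a small grey body in a large enclosure, net radiated power = εσA(T⁴ − T_w⁴).
Steady state: P = εσA(T⁴ − T_w⁴) with A = 1.64 m².
T⁴ = P/(εσA) + T_w⁴ = 143/(0.93·5.67×10⁻⁸·1.640) + (288)⁴
    = 1.654×10⁹ + 6.880×10⁹ = 8.533×10⁹ K⁴.

T ≈ 304 K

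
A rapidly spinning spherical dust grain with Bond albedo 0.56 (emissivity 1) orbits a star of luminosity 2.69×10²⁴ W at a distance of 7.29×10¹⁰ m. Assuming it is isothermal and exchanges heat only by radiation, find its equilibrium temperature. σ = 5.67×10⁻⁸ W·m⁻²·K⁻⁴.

T ≈ 94.0 K

First find the stellar flux at distance d: S = L/(4πd²) = 2.69×10²⁴/(4π·(7.29×10¹⁰)²) = 40.28 W/m².
For an isothermal sphere, absorbed (1−a)S·πr² = emitted σ·4πr²·T⁴, so T⁴ = (1−a)S/(4σ).
T⁴ = 0.440·40.28/(4·5.67×10⁻⁸) = 7.814×10⁷ K⁴.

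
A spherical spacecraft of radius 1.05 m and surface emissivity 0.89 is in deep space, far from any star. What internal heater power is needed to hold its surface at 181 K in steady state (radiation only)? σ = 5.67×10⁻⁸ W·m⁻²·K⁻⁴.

P = εσ·4πr²·T⁴.
4πr² = 13.85 m²; T⁴ = 1.073×10⁹ K⁴.
P = 0.89·5.67×10⁻⁸·13.85·1.073×10⁹.

P ≈ 750 W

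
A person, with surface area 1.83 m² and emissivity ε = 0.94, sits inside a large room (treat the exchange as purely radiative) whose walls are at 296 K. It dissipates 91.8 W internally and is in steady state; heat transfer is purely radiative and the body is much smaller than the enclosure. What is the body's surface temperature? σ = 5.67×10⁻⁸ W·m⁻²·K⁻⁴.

T ≈ 305 K

For a small grey body in a large enclosure, net radiated power = εσA(T⁴ − T_w⁴).
Steady state: P = εσA(T⁴ − T_w⁴) with A = 1.83 m².
T⁴ = P/(εσA) + T_w⁴ = 91.8/(0.94·5.67×10⁻⁸·1.830) + (296)⁴
    = 9.412×10⁸ + 7.677×10⁹ = 8.618×10⁹ K⁴.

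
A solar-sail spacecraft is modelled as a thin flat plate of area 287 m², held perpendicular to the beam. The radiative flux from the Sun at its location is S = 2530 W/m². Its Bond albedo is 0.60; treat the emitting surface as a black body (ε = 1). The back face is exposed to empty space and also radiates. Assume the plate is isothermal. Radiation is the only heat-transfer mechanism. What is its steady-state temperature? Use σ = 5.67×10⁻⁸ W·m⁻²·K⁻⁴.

T ≈ 307 K

At equilibrium, absorbed power = emitted power.
Absorbing cross-section = A = 287.0 m²; emitting surface = 2A = 574.0 m² (ratio 2).
(1−a)S·A_cross = εσ·A_surf·T⁴  ⇒  T⁴ = (1−a)S/(2σ).
T⁴ = 0.400·2530/(2·5.67×10⁻⁸) = 8.924×10⁹ K⁴.
T = (8.924×10⁹)^(1/4).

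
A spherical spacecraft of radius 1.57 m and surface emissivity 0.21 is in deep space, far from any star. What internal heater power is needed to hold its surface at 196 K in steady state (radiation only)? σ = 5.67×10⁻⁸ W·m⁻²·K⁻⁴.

P ≈ 544 W

P = εσ·4πr²·T⁴.
4πr² = 30.97 m²; T⁴ = 1.476×10⁹ K⁴.
P = 0.21·5.67×10⁻⁸·30.97·1.476×10⁹.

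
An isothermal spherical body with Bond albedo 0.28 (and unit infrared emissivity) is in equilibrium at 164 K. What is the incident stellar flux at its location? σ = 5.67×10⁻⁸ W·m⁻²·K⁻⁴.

(1−a)S·πr² = σ·4πr²·T⁴ ⇒ S = 4σT⁴/(1−a).
S = 4·5.67×10⁻⁸·7.234×10⁸/0.720.

S ≈ 228 W/m²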